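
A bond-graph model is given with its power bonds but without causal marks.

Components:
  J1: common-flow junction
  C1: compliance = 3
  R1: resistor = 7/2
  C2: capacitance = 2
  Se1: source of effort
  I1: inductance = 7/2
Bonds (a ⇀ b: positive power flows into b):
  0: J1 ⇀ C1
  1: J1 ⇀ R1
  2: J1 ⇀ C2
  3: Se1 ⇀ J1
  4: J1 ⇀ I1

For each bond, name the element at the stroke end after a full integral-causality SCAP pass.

β0 stroke→J1
β1 stroke→J1
β2 stroke→J1
β3 stroke→J1
β4 stroke→I1

#3 stroke at J1  (source Se1 imposes e)
#0 stroke at J1  (C1 outputs effort q/C1)
#2 stroke at J1  (C2 integral (e out))
#4 stroke at I1  (I1: I, integral causality)
#1 stroke at J1  (J1 flow already set via bond 4)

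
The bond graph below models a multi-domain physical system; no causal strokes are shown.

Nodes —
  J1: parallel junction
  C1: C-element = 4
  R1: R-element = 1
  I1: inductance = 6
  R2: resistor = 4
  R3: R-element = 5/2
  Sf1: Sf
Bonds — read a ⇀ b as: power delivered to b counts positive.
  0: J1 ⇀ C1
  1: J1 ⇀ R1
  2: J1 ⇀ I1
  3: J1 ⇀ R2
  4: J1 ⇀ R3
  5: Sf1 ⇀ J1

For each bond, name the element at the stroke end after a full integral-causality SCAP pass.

β5 stroke at Sf1  (Sf1 fixes flow; stroke at Sf1)
β0 stroke at J1  (prefer integral on C1)
β1 stroke at R1  (common-e at J1 fixed by 0)
β2 stroke at I1  (J1 effort already set via bond 0)
β3 stroke at R2  (J1 effort already set via bond 0)
β4 stroke at R3  (J1 effort already set via bond 0)

β0 stroke→J1
β1 stroke→R1
β2 stroke→I1
β3 stroke→R2
β4 stroke→R3
β5 stroke→Sf1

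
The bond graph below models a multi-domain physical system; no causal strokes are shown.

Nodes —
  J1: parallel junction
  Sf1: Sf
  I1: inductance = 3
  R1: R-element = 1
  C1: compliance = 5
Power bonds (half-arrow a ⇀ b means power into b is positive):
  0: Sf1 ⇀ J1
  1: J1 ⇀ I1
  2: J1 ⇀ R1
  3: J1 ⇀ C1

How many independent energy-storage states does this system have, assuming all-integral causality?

b0 |Sf1  (Sf1 fixes flow; stroke at Sf1)
b1 |I1  (I1 integral (f out))
b3 |J1  (C1 outputs effort q/C1)
b2 |R1  (J1 effort already set via bond 3)

2  (C1, I1 all integral)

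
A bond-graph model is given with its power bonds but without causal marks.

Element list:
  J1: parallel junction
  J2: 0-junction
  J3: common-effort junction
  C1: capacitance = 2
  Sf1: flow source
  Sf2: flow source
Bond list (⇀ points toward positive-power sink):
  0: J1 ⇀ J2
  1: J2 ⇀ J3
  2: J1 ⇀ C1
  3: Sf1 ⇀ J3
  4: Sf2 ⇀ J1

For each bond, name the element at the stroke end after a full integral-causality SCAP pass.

bond 0 stroke→J2
bond 1 stroke→J3
bond 2 stroke→J1
bond 3 stroke→Sf1
bond 4 stroke→Sf2

#3 stroke→Sf1  (Sf1 (Sf) sets flow on bond)
#4 stroke→Sf2  (Sf2: flow source, stroke at near end)
#1 stroke→J3  (J3 needs exactly one e-in)
#0 stroke→J2  (J2: last free bond brings effort in)
#2 stroke→J1  (only one effort-in slot at J1)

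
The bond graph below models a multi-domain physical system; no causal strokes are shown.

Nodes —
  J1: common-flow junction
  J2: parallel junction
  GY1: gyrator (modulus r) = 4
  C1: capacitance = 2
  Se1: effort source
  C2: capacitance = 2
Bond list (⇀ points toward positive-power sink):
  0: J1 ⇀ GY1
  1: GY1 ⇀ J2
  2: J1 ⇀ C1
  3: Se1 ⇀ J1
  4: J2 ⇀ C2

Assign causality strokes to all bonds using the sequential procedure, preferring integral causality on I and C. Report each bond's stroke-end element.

b0 stroke at GY1
b1 stroke at GY1
b2 stroke at J1
b3 stroke at J1
b4 stroke at J2

b3 →J1  (Se1 fixes effort; stroke away)
b2 →J1  (C1 outputs effort q/C1)
b0 →GY1  (closing 1-jn rule on J1)
b1 →GY1  (through GY1, causality inverts; strokes same side of GY1)
b4 →J2  (closing 0-jn rule on J2)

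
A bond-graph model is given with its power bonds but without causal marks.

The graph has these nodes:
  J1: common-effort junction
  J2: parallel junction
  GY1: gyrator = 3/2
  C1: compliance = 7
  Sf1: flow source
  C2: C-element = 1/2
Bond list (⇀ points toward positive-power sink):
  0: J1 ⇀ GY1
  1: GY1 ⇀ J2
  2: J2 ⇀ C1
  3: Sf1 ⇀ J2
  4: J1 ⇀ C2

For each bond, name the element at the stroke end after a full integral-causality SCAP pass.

β3 stroke at Sf1  (Sf1: flow source, stroke at near end)
β2 stroke at J2  (C1 integral (e out))
β1 stroke at GY1  (common-e at J2 fixed by 2)
β0 stroke at GY1  (GY GY1: same side as bond 1)
β4 stroke at J1  (J1: last free bond brings effort in)

bond 0 →GY1
bond 1 →GY1
bond 2 →J2
bond 3 →Sf1
bond 4 →J1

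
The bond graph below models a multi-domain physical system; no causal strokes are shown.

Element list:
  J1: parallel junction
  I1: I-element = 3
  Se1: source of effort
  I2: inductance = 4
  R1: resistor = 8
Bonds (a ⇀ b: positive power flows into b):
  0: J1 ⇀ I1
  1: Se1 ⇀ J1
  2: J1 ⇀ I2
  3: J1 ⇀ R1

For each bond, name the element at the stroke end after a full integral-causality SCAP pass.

b0 |I1
b1 |J1
b2 |I2
b3 |R1

#1 →J1  (Se1 fixes effort; stroke away)
#0 →I1  (common-e at J1 fixed by 1)
#2 →I2  (common-e at J1 fixed by 1)
#3 →R1  (J1 effort already set via bond 1)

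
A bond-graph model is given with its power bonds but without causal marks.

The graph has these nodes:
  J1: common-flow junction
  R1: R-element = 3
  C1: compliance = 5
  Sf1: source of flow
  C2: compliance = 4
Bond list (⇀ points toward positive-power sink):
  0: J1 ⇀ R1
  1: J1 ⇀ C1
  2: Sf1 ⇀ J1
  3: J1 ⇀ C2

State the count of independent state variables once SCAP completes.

#2 →Sf1  (Sf1: flow source, stroke at near end)
#0 →J1  (J1: bond 2 brought flow, rest push out)
#1 →J1  (J1: bond 2 brought flow, rest push out)
#3 →J1  (J1: bond 2 brought flow, rest push out)

2  (C1, C2 all integral)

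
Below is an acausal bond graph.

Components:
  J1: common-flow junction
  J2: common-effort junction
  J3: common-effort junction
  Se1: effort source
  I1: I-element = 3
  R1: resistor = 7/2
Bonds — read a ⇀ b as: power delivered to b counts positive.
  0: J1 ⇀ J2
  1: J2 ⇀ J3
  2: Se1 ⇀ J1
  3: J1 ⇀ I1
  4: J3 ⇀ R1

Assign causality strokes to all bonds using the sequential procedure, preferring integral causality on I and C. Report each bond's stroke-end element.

#2 →J1  (Se1 (Se) sets effort on bond)
#3 →I1  (I1 integral (f out))
#0 →J1  (J1 flow already set via bond 3)
#1 →J2  (only one effort-in slot at J2)
#4 →J3  (closing 0-jn rule on J3)

bond 0 →J1
bond 1 →J2
bond 2 →J1
bond 3 →I1
bond 4 →J3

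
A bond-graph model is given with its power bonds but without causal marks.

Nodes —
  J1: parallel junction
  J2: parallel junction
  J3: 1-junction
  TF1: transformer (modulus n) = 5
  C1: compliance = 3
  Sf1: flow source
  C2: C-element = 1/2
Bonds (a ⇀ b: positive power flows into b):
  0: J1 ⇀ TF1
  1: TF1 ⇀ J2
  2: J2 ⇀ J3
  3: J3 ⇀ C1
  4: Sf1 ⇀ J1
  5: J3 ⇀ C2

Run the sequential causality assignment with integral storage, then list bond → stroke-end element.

b4 stroke at Sf1  (Sf1: flow source, stroke at near end)
b0 stroke at J1  (J1: last free bond brings effort in)
b1 stroke at TF1  (through TF1, causality passes straight; one stroke at TF1)
b2 stroke at J2  (only one effort-in slot at J2)
b3 stroke at J3  (1-jn J3 has f-setter on 2)
b5 stroke at J3  (J3 flow already set via bond 2)

bond 0 stroke at J1
bond 1 stroke at TF1
bond 2 stroke at J2
bond 3 stroke at J3
bond 4 stroke at Sf1
bond 5 stroke at J3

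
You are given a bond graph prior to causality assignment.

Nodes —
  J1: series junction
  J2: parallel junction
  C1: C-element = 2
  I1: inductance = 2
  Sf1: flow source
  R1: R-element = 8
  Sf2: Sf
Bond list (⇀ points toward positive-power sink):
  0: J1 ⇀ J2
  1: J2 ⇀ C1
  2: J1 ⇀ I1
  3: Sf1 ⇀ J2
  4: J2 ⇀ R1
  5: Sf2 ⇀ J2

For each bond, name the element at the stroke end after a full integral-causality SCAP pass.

bond 0 |J1
bond 1 |J2
bond 2 |I1
bond 3 |Sf1
bond 4 |R1
bond 5 |Sf2

#3 stroke→Sf1  (Sf1 fixes flow; stroke at Sf1)
#5 stroke→Sf2  (Sf2: flow source, stroke at near end)
#1 stroke→J2  (prefer integral on C1)
#0 stroke→J1  (J2: bond 1 brought effort, rest push out)
#4 stroke→R1  (J2: bond 1 brought effort, rest push out)
#2 stroke→I1  (closing 1-jn rule on J1)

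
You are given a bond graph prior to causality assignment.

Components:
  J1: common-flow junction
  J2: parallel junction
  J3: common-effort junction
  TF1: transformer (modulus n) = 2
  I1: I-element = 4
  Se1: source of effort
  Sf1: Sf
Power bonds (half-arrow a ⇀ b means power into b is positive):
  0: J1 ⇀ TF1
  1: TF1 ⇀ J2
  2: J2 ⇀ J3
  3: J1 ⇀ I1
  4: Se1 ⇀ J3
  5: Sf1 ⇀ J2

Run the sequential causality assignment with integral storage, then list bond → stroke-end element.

#4 |J3  (Se1: effort source, stroke at far end)
#5 |Sf1  (Sf1 (Sf) sets flow on bond)
#2 |J2  (J3: bond 4 brought effort, rest push out)
#1 |TF1  (0-jn J2 has e-setter on 2)
#0 |J1  (TF TF1: opposite of bond 1)
#3 |I1  (J1: last free bond brings flow in)

b0 stroke at J1
b1 stroke at TF1
b2 stroke at J2
b3 stroke at I1
b4 stroke at J3
b5 stroke at Sf1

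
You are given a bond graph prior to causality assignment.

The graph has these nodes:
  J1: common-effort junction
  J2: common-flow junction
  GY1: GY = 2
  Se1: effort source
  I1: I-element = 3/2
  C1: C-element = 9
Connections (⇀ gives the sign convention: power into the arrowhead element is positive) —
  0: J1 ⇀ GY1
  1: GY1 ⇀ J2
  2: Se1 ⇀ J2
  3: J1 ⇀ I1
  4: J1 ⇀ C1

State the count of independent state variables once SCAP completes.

2  (C1, I1 all integral)

#2 stroke at J2  (Se1 (Se) sets effort on bond)
#1 stroke at GY1  (J2: last free bond brings flow in)
#0 stroke at GY1  (GY1: gyrator matches bond 1)
#3 stroke at I1  (prefer integral on I1)
#4 stroke at J1  (only one effort-in slot at J1)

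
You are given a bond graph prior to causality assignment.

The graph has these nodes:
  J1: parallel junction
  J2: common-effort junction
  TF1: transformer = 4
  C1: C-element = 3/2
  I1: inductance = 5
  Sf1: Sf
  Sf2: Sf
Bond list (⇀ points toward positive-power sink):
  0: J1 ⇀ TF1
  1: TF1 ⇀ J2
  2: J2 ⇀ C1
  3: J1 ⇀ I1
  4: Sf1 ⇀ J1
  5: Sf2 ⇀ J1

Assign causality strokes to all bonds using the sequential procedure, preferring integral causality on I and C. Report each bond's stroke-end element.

#0 stroke at J1
#1 stroke at TF1
#2 stroke at J2
#3 stroke at I1
#4 stroke at Sf1
#5 stroke at Sf2

b4 →Sf1  (Sf1 fixes flow; stroke at Sf1)
b5 →Sf2  (Sf2 fixes flow; stroke at Sf2)
b2 →J2  (prefer integral on C1)
b1 →TF1  (common-e at J2 fixed by 2)
b0 →J1  (through TF1, causality passes straight; one stroke at TF1)
b3 →I1  (common-e at J1 fixed by 0)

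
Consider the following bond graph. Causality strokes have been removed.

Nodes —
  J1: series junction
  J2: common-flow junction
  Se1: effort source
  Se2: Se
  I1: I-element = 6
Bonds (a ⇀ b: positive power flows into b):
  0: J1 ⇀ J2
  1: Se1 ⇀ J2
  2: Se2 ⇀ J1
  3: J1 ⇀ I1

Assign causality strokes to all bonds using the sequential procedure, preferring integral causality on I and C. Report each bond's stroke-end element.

β1 stroke→J2  (Se1: effort source, stroke at far end)
β2 stroke→J1  (Se2 (Se) sets effort on bond)
β0 stroke→J1  (J2: last free bond brings flow in)
β3 stroke→I1  (J1 needs exactly one f-in)

bond 0 stroke→J1
bond 1 stroke→J2
bond 2 stroke→J1
bond 3 stroke→I1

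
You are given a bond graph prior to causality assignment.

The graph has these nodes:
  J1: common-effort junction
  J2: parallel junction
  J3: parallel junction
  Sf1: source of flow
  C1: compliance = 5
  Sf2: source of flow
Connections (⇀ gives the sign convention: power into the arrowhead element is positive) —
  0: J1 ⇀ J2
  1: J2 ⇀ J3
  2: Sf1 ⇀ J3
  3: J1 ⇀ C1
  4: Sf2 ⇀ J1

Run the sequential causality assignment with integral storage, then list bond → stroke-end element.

b0 stroke at J2
b1 stroke at J3
b2 stroke at Sf1
b3 stroke at J1
b4 stroke at Sf2

β2 |Sf1  (source Sf1 imposes f)
β4 |Sf2  (Sf2 fixes flow; stroke at Sf2)
β1 |J3  (J3 needs exactly one e-in)
β0 |J2  (J2: last free bond brings effort in)
β3 |J1  (J1: last free bond brings effort in)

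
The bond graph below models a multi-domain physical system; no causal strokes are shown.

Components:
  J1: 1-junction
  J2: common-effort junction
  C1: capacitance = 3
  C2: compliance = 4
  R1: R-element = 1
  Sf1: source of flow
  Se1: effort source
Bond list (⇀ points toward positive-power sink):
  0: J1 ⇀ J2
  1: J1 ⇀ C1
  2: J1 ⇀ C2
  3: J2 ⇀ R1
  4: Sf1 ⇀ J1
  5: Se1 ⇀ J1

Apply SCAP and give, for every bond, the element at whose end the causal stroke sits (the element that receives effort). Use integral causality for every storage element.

#0 stroke at J1
#1 stroke at J1
#2 stroke at J1
#3 stroke at J2
#4 stroke at Sf1
#5 stroke at J1

bond 4 |Sf1  (Sf1 fixes flow; stroke at Sf1)
bond 5 |J1  (Se1 fixes effort; stroke away)
bond 0 |J1  (J1 flow already set via bond 4)
bond 1 |J1  (common-f at J1 fixed by 4)
bond 2 |J1  (J1: bond 4 brought flow, rest push out)
bond 3 |J2  (J2 needs exactly one e-in)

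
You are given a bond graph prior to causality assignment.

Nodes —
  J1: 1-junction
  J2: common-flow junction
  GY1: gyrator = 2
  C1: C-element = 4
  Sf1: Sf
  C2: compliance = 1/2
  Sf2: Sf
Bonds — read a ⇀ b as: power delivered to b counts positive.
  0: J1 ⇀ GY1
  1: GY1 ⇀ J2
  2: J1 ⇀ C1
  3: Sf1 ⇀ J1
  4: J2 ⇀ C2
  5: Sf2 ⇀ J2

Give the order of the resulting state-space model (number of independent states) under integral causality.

#3 →Sf1  (Sf1: flow source, stroke at near end)
#5 →Sf2  (Sf2 fixes flow; stroke at Sf2)
#0 →J1  (common-f at J1 fixed by 3)
#2 →J1  (J1: bond 3 brought flow, rest push out)
#1 →J2  (common-f at J2 fixed by 5)
#4 →J2  (1-jn J2 has f-setter on 5)

2  (C1, C2 all integral)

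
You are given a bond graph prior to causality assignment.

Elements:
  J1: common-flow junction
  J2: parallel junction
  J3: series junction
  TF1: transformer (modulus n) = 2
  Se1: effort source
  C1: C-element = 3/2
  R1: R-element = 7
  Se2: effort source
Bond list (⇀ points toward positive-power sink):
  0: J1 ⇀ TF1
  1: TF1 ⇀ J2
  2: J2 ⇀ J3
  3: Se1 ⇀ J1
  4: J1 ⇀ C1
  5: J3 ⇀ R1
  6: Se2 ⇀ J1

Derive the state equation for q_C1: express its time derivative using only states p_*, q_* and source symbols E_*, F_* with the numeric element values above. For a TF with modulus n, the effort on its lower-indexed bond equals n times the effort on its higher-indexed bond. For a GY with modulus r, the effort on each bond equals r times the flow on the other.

bond 3 stroke→J1  (source Se1 imposes e)
bond 6 stroke→J1  (Se2 fixes effort; stroke away)
bond 4 stroke→J1  (C1 outputs effort q/C1)
bond 0 stroke→TF1  (J1: last free bond brings flow in)
bond 1 stroke→J2  (TF1 one-in-one-out from 0)
bond 2 stroke→J3  (J2: bond 1 brought effort, rest push out)
bond 5 stroke→R1  (J3 needs exactly one f-in)

dq_C1/dt = E_Se1/28 + E_Se2/28 - q_C1/42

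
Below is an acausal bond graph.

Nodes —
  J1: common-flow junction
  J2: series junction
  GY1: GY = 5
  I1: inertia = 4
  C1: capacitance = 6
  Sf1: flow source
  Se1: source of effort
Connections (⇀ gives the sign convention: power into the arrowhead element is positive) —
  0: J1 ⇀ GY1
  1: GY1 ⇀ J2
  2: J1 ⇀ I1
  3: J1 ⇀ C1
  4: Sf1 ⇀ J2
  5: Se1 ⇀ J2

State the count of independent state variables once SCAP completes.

2  (C1, I1 all integral)

b4 stroke at Sf1  (Sf1 fixes flow; stroke at Sf1)
b5 stroke at J2  (source Se1 imposes e)
b1 stroke at J2  (J2: bond 4 brought flow, rest push out)
b0 stroke at J1  (GY GY1: same side as bond 1)
b2 stroke at I1  (I1: I, integral causality)
b3 stroke at J1  (common-f at J1 fixed by 2)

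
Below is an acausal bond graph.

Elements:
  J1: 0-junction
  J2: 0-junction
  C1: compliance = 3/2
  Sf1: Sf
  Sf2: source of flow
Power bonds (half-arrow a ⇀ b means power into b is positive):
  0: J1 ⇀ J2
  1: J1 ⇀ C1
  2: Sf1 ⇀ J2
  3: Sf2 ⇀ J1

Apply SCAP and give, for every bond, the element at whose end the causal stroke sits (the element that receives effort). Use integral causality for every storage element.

bond 0 stroke at J2
bond 1 stroke at J1
bond 2 stroke at Sf1
bond 3 stroke at Sf2

b2 |Sf1  (Sf1 fixes flow; stroke at Sf1)
b3 |Sf2  (Sf2: flow source, stroke at near end)
b0 |J2  (only one effort-in slot at J2)
b1 |J1  (J1: last free bond brings effort in)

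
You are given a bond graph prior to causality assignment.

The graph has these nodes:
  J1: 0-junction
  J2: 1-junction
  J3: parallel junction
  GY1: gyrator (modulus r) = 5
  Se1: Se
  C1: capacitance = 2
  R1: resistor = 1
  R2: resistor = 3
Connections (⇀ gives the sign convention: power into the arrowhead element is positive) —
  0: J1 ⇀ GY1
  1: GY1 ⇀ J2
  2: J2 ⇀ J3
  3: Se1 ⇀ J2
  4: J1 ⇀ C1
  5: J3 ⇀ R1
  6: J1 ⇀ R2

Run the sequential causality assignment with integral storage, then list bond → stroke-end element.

b0 stroke at GY1
b1 stroke at GY1
b2 stroke at J2
b3 stroke at J2
b4 stroke at J1
b5 stroke at J3
b6 stroke at R2

β3 stroke→J2  (source Se1 imposes e)
β4 stroke→J1  (prefer integral on C1)
β0 stroke→GY1  (J1: bond 4 brought effort, rest push out)
β6 stroke→R2  (J1 effort already set via bond 4)
β1 stroke→GY1  (GY GY1: same side as bond 0)
β2 stroke→J2  (J2 flow already set via bond 1)
β5 stroke→J3  (J3: last free bond brings effort in)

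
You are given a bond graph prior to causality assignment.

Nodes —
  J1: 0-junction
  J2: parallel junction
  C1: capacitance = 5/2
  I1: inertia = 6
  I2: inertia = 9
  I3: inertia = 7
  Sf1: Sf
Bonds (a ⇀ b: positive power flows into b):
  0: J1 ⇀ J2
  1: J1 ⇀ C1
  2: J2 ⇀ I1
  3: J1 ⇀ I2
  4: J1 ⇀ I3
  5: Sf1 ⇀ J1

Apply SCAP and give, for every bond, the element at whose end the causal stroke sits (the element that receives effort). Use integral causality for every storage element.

bond 0 |J2
bond 1 |J1
bond 2 |I1
bond 3 |I2
bond 4 |I3
bond 5 |Sf1

#5 →Sf1  (Sf1: flow source, stroke at near end)
#1 →J1  (C1 outputs effort q/C1)
#0 →J2  (J1 effort already set via bond 1)
#3 →I2  (J1: bond 1 brought effort, rest push out)
#4 →I3  (J1 effort already set via bond 1)
#2 →I1  (common-e at J2 fixed by 0)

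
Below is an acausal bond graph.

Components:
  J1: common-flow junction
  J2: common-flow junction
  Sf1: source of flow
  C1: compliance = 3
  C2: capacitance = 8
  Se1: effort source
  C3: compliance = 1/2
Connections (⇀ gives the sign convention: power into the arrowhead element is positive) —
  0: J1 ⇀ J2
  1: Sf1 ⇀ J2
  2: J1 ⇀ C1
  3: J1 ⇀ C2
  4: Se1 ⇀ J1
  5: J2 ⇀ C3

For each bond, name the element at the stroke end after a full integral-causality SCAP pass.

#0 stroke at J2
#1 stroke at Sf1
#2 stroke at J1
#3 stroke at J1
#4 stroke at J1
#5 stroke at J2

bond 1 →Sf1  (Sf1: flow source, stroke at near end)
bond 4 →J1  (source Se1 imposes e)
bond 0 →J2  (J2 flow already set via bond 1)
bond 5 →J2  (J2: bond 1 brought flow, rest push out)
bond 2 →J1  (common-f at J1 fixed by 0)
bond 3 →J1  (J1: bond 0 brought flow, rest push out)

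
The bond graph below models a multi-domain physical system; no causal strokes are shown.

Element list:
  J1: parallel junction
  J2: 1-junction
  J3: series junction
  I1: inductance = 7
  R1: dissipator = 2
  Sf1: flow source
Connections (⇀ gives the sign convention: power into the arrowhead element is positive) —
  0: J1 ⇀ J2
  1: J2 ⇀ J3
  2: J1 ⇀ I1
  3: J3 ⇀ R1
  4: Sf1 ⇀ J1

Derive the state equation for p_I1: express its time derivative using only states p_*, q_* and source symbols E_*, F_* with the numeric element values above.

β4 →Sf1  (Sf1: flow source, stroke at near end)
β2 →I1  (prefer integral on I1)
β0 →J1  (closing 0-jn rule on J1)
β1 →J2  (1-jn J2 has f-setter on 0)
β3 →J3  (1-jn J3 has f-setter on 1)

dp_I1/dt = 2*F_Sf1 - 2*p_I1/7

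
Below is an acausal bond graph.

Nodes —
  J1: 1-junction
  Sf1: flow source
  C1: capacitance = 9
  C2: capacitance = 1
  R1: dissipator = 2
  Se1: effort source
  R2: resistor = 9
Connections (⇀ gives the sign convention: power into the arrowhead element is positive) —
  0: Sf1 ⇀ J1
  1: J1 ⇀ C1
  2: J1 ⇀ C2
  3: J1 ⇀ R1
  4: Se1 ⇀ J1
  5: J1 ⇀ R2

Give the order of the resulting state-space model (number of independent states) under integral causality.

b0 |Sf1  (Sf1: flow source, stroke at near end)
b4 |J1  (Se1 (Se) sets effort on bond)
b1 |J1  (1-jn J1 has f-setter on 0)
b2 |J1  (common-f at J1 fixed by 0)
b3 |J1  (J1 flow already set via bond 0)
b5 |J1  (1-jn J1 has f-setter on 0)

2  (C1, C2 all integral)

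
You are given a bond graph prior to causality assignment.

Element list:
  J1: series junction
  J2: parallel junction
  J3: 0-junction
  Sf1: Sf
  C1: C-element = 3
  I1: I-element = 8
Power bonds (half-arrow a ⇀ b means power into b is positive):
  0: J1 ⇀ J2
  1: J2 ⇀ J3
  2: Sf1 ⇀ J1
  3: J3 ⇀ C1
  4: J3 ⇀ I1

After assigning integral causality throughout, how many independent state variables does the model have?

bond 2 stroke→Sf1  (source Sf1 imposes f)
bond 0 stroke→J1  (common-f at J1 fixed by 2)
bond 1 stroke→J2  (J2 needs exactly one e-in)
bond 3 stroke→J3  (prefer integral on C1)
bond 4 stroke→I1  (J3 effort already set via bond 3)

2  (C1, I1 all integral)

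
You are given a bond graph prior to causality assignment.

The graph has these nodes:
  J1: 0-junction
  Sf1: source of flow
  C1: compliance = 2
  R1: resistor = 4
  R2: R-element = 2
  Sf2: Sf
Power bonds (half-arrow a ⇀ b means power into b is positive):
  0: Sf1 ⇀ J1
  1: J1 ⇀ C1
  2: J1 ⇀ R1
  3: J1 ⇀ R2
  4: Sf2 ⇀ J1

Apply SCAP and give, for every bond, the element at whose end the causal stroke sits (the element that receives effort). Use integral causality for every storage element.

b0 |Sf1  (Sf1 (Sf) sets flow on bond)
b4 |Sf2  (source Sf2 imposes f)
b1 |J1  (C1 outputs effort q/C1)
b2 |R1  (J1: bond 1 brought effort, rest push out)
b3 |R2  (common-e at J1 fixed by 1)

bond 0 →Sf1
bond 1 →J1
bond 2 →R1
bond 3 →R2
bond 4 →Sf2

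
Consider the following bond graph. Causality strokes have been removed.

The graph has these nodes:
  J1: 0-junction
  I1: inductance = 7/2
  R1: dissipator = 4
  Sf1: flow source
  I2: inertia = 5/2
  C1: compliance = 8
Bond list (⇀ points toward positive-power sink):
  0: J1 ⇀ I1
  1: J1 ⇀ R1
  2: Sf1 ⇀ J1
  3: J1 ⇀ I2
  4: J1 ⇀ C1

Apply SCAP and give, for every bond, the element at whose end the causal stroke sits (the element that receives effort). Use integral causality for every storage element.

bond 0 stroke at I1
bond 1 stroke at R1
bond 2 stroke at Sf1
bond 3 stroke at I2
bond 4 stroke at J1

#2 →Sf1  (Sf1 fixes flow; stroke at Sf1)
#0 →I1  (I1 outputs flow p/I1)
#3 →I2  (prefer integral on I2)
#4 →J1  (C1 integral (e out))
#1 →R1  (0-jn J1 has e-setter on 4)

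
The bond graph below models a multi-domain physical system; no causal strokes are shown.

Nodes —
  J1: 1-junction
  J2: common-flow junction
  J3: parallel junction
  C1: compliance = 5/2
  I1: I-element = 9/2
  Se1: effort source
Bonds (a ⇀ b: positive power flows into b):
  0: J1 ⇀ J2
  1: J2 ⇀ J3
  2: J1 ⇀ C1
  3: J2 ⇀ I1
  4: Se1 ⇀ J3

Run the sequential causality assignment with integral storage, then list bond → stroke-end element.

bond 4 stroke→J3  (Se1 fixes effort; stroke away)
bond 1 stroke→J2  (J3: bond 4 brought effort, rest push out)
bond 2 stroke→J1  (C1 outputs effort q/C1)
bond 0 stroke→J2  (closing 1-jn rule on J1)
bond 3 stroke→I1  (only one flow-in slot at J2)

β0 stroke at J2
β1 stroke at J2
β2 stroke at J1
β3 stroke at I1
β4 stroke at J3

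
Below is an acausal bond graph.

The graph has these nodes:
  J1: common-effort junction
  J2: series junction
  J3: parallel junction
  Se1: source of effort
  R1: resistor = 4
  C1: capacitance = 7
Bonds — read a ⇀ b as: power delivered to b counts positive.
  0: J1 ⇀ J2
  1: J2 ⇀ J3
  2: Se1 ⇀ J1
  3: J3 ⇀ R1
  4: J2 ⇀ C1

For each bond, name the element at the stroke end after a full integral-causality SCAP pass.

b0 stroke→J2
b1 stroke→J3
b2 stroke→J1
b3 stroke→R1
b4 stroke→J2

#2 |J1  (Se1: effort source, stroke at far end)
#0 |J2  (common-e at J1 fixed by 2)
#4 |J2  (C1: C, integral causality)
#1 |J3  (J2: last free bond brings flow in)
#3 |R1  (0-jn J3 has e-setter on 1)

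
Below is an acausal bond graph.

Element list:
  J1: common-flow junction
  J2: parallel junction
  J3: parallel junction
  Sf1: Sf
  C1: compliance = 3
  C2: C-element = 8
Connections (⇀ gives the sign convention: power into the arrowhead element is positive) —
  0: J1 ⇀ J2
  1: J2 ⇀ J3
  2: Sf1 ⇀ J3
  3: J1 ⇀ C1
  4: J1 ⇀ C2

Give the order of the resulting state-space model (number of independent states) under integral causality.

#2 |Sf1  (Sf1 fixes flow; stroke at Sf1)
#1 |J3  (only one effort-in slot at J3)
#0 |J2  (only one effort-in slot at J2)
#3 |J1  (1-jn J1 has f-setter on 0)
#4 |J1  (J1: bond 0 brought flow, rest push out)

2  (C1, C2 all integral)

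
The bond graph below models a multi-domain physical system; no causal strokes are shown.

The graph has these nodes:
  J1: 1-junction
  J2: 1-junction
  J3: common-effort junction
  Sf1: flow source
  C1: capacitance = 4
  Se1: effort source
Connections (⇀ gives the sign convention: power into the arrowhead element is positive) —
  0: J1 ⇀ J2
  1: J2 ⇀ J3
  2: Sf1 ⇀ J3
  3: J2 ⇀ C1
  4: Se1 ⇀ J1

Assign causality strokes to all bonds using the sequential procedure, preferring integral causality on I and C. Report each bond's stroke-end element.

bond 2 stroke→Sf1  (source Sf1 imposes f)
bond 4 stroke→J1  (Se1 (Se) sets effort on bond)
bond 0 stroke→J2  (only one flow-in slot at J1)
bond 1 stroke→J3  (J3 needs exactly one e-in)
bond 3 stroke→J2  (J2 flow already set via bond 1)

b0 |J2
b1 |J3
b2 |Sf1
b3 |J2
b4 |J1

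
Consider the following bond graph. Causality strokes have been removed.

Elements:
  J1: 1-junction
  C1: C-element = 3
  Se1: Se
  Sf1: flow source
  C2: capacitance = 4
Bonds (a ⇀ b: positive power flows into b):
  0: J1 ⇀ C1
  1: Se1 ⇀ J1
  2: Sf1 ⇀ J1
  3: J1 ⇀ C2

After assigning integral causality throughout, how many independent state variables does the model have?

2  (C1, C2 all integral)

#1 |J1  (source Se1 imposes e)
#2 |Sf1  (Sf1 fixes flow; stroke at Sf1)
#0 |J1  (1-jn J1 has f-setter on 2)
#3 |J1  (common-f at J1 fixed by 2)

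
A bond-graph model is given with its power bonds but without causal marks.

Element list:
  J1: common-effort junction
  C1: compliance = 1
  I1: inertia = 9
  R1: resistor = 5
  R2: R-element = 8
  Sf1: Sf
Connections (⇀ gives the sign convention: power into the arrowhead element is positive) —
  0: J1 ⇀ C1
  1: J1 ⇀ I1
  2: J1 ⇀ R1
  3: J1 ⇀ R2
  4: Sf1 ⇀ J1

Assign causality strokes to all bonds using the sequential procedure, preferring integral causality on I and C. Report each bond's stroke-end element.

bond 0 stroke at J1
bond 1 stroke at I1
bond 2 stroke at R1
bond 3 stroke at R2
bond 4 stroke at Sf1

bond 4 stroke→Sf1  (Sf1 fixes flow; stroke at Sf1)
bond 0 stroke→J1  (C1 integral (e out))
bond 1 stroke→I1  (0-jn J1 has e-setter on 0)
bond 2 stroke→R1  (0-jn J1 has e-setter on 0)
bond 3 stroke→R2  (common-e at J1 fixed by 0)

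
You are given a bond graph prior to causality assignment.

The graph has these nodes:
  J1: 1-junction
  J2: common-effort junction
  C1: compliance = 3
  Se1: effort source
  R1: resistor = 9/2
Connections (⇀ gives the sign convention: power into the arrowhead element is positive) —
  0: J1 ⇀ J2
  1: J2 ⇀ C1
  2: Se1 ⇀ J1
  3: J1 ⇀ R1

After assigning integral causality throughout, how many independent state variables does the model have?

b2 stroke→J1  (source Se1 imposes e)
b1 stroke→J2  (C1 integral (e out))
b0 stroke→J1  (J2: bond 1 brought effort, rest push out)
b3 stroke→R1  (closing 1-jn rule on J1)

1  (C1 all integral)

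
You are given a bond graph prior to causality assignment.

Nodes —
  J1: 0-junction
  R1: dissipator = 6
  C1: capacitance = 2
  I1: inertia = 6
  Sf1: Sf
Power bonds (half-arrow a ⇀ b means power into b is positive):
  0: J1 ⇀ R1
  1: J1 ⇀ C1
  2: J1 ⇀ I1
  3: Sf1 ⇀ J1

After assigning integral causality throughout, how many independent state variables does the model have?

β3 |Sf1  (Sf1 (Sf) sets flow on bond)
β1 |J1  (C1 outputs effort q/C1)
β0 |R1  (common-e at J1 fixed by 1)
β2 |I1  (J1: bond 1 brought effort, rest push out)

2  (C1, I1 all integral)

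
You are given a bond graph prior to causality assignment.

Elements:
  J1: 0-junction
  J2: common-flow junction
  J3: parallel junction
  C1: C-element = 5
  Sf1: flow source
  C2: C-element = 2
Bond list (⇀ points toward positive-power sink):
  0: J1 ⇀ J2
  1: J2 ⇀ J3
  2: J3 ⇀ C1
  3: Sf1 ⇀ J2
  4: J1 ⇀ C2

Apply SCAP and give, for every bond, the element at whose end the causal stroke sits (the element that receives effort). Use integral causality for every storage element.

bond 0 stroke at J2
bond 1 stroke at J2
bond 2 stroke at J3
bond 3 stroke at Sf1
bond 4 stroke at J1

bond 3 stroke at Sf1  (source Sf1 imposes f)
bond 0 stroke at J2  (J2: bond 3 brought flow, rest push out)
bond 1 stroke at J2  (J2: bond 3 brought flow, rest push out)
bond 2 stroke at J3  (J3 needs exactly one e-in)
bond 4 stroke at J1  (only one effort-in slot at J1)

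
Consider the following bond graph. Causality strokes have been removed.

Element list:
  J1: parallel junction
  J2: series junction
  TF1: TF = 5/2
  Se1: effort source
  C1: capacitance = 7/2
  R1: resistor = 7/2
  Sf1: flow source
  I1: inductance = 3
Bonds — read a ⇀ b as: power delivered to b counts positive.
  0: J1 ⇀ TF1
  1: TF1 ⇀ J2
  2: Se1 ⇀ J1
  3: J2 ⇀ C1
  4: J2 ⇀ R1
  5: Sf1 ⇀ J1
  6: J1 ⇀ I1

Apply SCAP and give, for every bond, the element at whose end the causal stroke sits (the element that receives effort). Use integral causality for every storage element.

#2 |J1  (source Se1 imposes e)
#5 |Sf1  (Sf1 fixes flow; stroke at Sf1)
#0 |TF1  (0-jn J1 has e-setter on 2)
#6 |I1  (J1: bond 2 brought effort, rest push out)
#1 |J2  (TF1 one-in-one-out from 0)
#3 |J2  (C1 outputs effort q/C1)
#4 |R1  (closing 1-jn rule on J2)

bond 0 →TF1
bond 1 →J2
bond 2 →J1
bond 3 →J2
bond 4 →R1
bond 5 →Sf1
bond 6 →I1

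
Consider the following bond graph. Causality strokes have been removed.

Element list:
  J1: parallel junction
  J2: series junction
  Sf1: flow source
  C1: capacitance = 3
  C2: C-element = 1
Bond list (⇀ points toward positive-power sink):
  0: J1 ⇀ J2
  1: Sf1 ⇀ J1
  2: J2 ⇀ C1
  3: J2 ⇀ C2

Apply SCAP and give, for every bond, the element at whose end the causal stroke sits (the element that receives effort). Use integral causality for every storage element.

β0 |J1
β1 |Sf1
β2 |J2
β3 |J2

bond 1 stroke at Sf1  (Sf1 (Sf) sets flow on bond)
bond 0 stroke at J1  (only one effort-in slot at J1)
bond 2 stroke at J2  (J2: bond 0 brought flow, rest push out)
bond 3 stroke at J2  (J2: bond 0 brought flow, rest push out)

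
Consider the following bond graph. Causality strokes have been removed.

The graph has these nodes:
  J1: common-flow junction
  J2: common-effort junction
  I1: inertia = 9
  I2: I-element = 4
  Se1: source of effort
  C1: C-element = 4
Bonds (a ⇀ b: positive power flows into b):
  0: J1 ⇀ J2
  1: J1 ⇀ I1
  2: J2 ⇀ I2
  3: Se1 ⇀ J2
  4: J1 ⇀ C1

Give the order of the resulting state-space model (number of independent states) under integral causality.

β3 |J2  (source Se1 imposes e)
β0 |J1  (common-e at J2 fixed by 3)
β2 |I2  (J2: bond 3 brought effort, rest push out)
β1 |I1  (I1 outputs flow p/I1)
β4 |J1  (J1: bond 1 brought flow, rest push out)

3  (C1, I1, I2 all integral)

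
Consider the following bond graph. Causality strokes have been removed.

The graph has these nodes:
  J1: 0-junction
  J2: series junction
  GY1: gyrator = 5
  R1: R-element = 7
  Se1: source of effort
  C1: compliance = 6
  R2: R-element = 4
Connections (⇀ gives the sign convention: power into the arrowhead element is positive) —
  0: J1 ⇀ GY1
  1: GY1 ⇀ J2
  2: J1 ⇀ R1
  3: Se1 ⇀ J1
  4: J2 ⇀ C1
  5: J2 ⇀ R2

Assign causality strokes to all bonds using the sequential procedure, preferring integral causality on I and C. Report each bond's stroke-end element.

β3 →J1  (Se1: effort source, stroke at far end)
β0 →GY1  (J1 effort already set via bond 3)
β2 →R1  (common-e at J1 fixed by 3)
β1 →GY1  (GY1 both-in/both-out from 0)
β4 →J2  (common-f at J2 fixed by 1)
β5 →J2  (J2 flow already set via bond 1)

β0 →GY1
β1 →GY1
β2 →R1
β3 →J1
β4 →J2
β5 →J2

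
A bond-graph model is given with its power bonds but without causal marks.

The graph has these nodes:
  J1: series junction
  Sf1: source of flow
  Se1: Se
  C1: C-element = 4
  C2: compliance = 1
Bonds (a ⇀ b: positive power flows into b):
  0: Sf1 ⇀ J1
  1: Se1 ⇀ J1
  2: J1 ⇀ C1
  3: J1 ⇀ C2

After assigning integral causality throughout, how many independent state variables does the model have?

2  (C1, C2 all integral)

#0 →Sf1  (Sf1: flow source, stroke at near end)
#1 →J1  (Se1: effort source, stroke at far end)
#2 →J1  (J1: bond 0 brought flow, rest push out)
#3 →J1  (J1: bond 0 brought flow, rest push out)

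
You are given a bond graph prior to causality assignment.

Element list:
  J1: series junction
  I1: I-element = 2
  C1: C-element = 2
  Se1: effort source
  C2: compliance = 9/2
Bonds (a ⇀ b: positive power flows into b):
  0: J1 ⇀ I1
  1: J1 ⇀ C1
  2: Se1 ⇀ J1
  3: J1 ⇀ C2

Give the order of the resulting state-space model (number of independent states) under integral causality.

bond 2 |J1  (source Se1 imposes e)
bond 0 |I1  (I1: I, integral causality)
bond 1 |J1  (common-f at J1 fixed by 0)
bond 3 |J1  (common-f at J1 fixed by 0)

3  (C1, C2, I1 all integral)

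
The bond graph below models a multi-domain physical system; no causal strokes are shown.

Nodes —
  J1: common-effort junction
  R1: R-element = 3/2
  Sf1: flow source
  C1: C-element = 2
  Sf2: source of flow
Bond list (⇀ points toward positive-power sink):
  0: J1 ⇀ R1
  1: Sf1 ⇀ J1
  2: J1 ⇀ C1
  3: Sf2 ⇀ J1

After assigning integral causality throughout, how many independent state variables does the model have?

#1 stroke at Sf1  (Sf1 (Sf) sets flow on bond)
#3 stroke at Sf2  (Sf2 fixes flow; stroke at Sf2)
#2 stroke at J1  (C1 integral (e out))
#0 stroke at R1  (common-e at J1 fixed by 2)

1  (C1 all integral)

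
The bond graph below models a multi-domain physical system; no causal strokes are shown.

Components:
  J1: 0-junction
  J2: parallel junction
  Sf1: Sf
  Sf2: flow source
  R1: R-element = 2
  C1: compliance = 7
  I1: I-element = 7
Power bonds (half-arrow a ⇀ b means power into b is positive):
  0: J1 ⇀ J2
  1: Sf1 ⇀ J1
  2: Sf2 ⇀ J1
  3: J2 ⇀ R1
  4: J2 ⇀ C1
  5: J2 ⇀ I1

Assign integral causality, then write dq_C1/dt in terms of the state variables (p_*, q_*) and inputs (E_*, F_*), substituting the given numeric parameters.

b1 →Sf1  (source Sf1 imposes f)
b2 →Sf2  (Sf2 (Sf) sets flow on bond)
b0 →J1  (J1: last free bond brings effort in)
b4 →J2  (C1 outputs effort q/C1)
b3 →R1  (J2 effort already set via bond 4)
b5 →I1  (common-e at J2 fixed by 4)

dq_C1/dt = F_Sf1 + F_Sf2 - p_I1/7 - q_C1/14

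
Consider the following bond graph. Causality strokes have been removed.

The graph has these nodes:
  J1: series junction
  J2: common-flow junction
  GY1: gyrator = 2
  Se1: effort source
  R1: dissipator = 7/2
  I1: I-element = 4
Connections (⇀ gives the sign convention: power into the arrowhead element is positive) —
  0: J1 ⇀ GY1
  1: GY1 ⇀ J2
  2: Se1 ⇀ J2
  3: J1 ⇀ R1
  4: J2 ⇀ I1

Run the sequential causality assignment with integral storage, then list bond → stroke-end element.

β2 |J2  (Se1 fixes effort; stroke away)
β4 |I1  (I1: I, integral causality)
β1 |J2  (J2: bond 4 brought flow, rest push out)
β0 |J1  (through GY1, causality inverts; strokes same side of GY1)
β3 |R1  (J1 needs exactly one f-in)

β0 |J1
β1 |J2
β2 |J2
β3 |R1
β4 |I1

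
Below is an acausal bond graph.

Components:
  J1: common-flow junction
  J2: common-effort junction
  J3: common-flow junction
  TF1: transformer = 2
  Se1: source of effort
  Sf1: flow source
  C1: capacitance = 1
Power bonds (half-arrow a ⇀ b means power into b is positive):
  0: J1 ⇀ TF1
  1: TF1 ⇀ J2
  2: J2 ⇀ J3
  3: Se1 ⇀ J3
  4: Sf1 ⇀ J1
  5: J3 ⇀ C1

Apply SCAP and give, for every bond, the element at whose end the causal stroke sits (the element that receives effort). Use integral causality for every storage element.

bond 3 stroke at J3  (Se1 fixes effort; stroke away)
bond 4 stroke at Sf1  (source Sf1 imposes f)
bond 0 stroke at J1  (J1: bond 4 brought flow, rest push out)
bond 1 stroke at TF1  (TF1: transformer flips bond 0)
bond 2 stroke at J2  (J2: last free bond brings effort in)
bond 5 stroke at J3  (common-f at J3 fixed by 2)

b0 stroke at J1
b1 stroke at TF1
b2 stroke at J2
b3 stroke at J3
b4 stroke at Sf1
b5 stroke at J3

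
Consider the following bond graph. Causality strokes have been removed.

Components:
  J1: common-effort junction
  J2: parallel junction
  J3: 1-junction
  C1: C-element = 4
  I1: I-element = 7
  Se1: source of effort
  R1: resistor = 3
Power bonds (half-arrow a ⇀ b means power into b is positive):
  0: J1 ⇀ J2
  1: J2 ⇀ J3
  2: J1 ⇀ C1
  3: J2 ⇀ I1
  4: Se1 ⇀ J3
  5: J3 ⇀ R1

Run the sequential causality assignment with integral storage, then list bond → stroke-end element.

b0 |J2
b1 |J3
b2 |J1
b3 |I1
b4 |J3
b5 |R1

bond 4 stroke→J3  (source Se1 imposes e)
bond 2 stroke→J1  (C1 outputs effort q/C1)
bond 0 stroke→J2  (J1 effort already set via bond 2)
bond 1 stroke→J3  (common-e at J2 fixed by 0)
bond 3 stroke→I1  (common-e at J2 fixed by 0)
bond 5 stroke→R1  (J3: last free bond brings flow in)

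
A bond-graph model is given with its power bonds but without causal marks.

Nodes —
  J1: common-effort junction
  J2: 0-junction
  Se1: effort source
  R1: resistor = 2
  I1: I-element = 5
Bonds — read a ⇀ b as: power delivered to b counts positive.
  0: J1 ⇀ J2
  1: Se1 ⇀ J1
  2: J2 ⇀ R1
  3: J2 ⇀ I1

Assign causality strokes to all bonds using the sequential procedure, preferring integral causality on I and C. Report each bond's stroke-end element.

#0 stroke→J2
#1 stroke→J1
#2 stroke→R1
#3 stroke→I1

β1 stroke at J1  (Se1: effort source, stroke at far end)
β0 stroke at J2  (0-jn J1 has e-setter on 1)
β2 stroke at R1  (J2: bond 0 brought effort, rest push out)
β3 stroke at I1  (common-e at J2 fixed by 0)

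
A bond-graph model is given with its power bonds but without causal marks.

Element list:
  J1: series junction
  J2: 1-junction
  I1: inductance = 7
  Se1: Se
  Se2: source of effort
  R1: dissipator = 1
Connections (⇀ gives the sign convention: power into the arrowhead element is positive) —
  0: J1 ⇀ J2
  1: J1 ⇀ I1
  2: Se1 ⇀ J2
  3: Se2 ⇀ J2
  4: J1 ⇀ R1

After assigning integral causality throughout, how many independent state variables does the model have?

1  (I1 all integral)

β2 stroke at J2  (Se1: effort source, stroke at far end)
β3 stroke at J2  (Se2 fixes effort; stroke away)
β0 stroke at J1  (J2: last free bond brings flow in)
β1 stroke at I1  (I1: I, integral causality)
β4 stroke at J1  (common-f at J1 fixed by 1)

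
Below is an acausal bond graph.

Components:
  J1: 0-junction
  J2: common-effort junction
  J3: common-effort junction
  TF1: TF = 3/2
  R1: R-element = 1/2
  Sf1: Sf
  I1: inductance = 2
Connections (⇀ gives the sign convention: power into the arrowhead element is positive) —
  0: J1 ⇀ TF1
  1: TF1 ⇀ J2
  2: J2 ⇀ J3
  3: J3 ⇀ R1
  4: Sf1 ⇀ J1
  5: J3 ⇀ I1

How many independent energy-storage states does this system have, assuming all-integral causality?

1  (I1 all integral)

β4 stroke at Sf1  (Sf1: flow source, stroke at near end)
β0 stroke at J1  (only one effort-in slot at J1)
β1 stroke at TF1  (through TF1, causality passes straight; one stroke at TF1)
β2 stroke at J2  (J2: last free bond brings effort in)
β5 stroke at I1  (I1 integral (f out))
β3 stroke at J3  (closing 0-jn rule on J3)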